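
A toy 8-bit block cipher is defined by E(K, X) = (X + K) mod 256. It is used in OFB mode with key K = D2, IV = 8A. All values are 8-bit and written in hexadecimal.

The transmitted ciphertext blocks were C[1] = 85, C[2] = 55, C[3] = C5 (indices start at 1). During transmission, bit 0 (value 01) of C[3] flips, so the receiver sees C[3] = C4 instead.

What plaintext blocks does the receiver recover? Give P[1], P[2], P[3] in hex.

P[1] = D9, P[2] = 7B, P[3] = C4

OFB decryption: S_i = E(K, S_{i−1}) with S_{0} = IV; P_i = C_i ⊕ S_i.
Only C[3] changed, to C4. In OFB, a change in C_i flips the same bit in P_i only; the keystream is unaffected. Decrypting the received ciphertext:
P[1]: S = E(K, 8A) = 5C; 85 ⊕ 5C = D9.
P[2]: S = E(K, 5C) = 2E; 55 ⊕ 2E = 7B.
P[3]: S = E(K, 2E) = 00; C4 ⊕ 00 = C4.
Blocks that differ from the original plaintext: P[3].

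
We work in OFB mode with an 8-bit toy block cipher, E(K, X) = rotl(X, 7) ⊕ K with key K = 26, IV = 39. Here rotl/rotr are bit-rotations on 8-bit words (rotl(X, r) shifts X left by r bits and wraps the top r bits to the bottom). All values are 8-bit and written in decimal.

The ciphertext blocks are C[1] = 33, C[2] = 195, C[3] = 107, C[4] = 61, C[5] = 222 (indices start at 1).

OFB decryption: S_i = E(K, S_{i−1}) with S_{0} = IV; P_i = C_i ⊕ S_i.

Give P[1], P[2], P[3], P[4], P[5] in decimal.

P[1] = 168, P[2] = 29, P[3] = 30, P[4] = 157, P[5] = 148

P[1]: S = E(K, 39) = 137; 33 ⊕ 137 = 168.
P[2]: S = E(K, 137) = 222; 195 ⊕ 222 = 29.
P[3]: S = E(K, 222) = 117; 107 ⊕ 117 = 30.
P[4]: S = E(K, 117) = 160; 61 ⊕ 160 = 157.
P[5]: S = E(K, 160) = 74; 222 ⊕ 74 = 148.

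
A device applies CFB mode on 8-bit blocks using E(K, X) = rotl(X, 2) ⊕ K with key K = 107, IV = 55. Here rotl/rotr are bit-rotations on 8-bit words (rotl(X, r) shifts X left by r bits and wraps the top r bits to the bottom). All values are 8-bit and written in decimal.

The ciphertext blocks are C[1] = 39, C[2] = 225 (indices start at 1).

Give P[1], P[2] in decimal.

P[1] = 144, P[2] = 22

CFB decryption: P_i = C_i ⊕ E(K, C_{i−1}), with C_{0} = IV.
P[1]: E(K, 55) = 183; 39 ⊕ 183 = 144.
P[2]: E(K, 39) = 247; 225 ⊕ 247 = 22.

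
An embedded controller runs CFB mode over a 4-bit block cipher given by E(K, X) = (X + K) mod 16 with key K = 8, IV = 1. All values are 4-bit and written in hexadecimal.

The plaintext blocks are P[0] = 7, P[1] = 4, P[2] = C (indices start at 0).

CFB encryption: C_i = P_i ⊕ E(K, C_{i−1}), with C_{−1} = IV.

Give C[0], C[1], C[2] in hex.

C[0]: E(K, 1) = 9; 7 ⊕ 9 = E.
C[1]: E(K, E) = 6; 4 ⊕ 6 = 2.
C[2]: E(K, 2) = A; C ⊕ A = 6.

C[0] = E, C[1] = 2, C[2] = 6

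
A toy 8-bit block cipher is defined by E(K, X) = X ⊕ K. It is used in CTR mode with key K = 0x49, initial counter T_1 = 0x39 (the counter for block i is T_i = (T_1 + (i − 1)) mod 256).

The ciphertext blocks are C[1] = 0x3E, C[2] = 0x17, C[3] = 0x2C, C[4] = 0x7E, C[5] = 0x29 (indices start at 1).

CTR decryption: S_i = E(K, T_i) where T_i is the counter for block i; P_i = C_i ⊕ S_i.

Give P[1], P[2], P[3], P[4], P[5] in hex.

P[1] = 0x4E, P[2] = 0x64, P[3] = 0x5E, P[4] = 0x0B, P[5] = 0x5D

P[1]: T = 0x39, S = E(K, T) = 0x70; 0x3E ⊕ 0x70 = 0x4E.
P[2]: T = 0x3A, S = E(K, T) = 0x73; 0x17 ⊕ 0x73 = 0x64.
P[3]: T = 0x3B, S = E(K, T) = 0x72; 0x2C ⊕ 0x72 = 0x5E.
P[4]: T = 0x3C, S = E(K, T) = 0x75; 0x7E ⊕ 0x75 = 0x0B.
P[5]: T = 0x3D, S = E(K, T) = 0x74; 0x29 ⊕ 0x74 = 0x5D.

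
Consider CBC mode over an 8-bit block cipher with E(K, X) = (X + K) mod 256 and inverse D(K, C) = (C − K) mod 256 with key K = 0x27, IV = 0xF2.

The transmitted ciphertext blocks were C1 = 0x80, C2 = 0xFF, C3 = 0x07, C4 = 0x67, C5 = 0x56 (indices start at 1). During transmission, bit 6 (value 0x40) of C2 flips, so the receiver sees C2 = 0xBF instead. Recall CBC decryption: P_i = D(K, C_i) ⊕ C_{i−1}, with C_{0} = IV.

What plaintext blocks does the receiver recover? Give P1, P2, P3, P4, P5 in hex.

Only C2 changed, to 0xBF. In CBC, a change in C_i garbles P_i and flips the same bit in P_{i+1}. Decrypting the received ciphertext:
P1: D(K, 0x80) = 0x59; 0x59 ⊕ 0xF2 = 0xAB.
P2: D(K, 0xBF) = 0x98; 0x98 ⊕ 0x80 = 0x18.
P3: D(K, 0x07) = 0xE0; 0xE0 ⊕ 0xBF = 0x5F.
P4: D(K, 0x67) = 0x40; 0x40 ⊕ 0x07 = 0x47.
P5: D(K, 0x56) = 0x2F; 0x2F ⊕ 0x67 = 0x48.
Blocks that differ from the original plaintext: P2, P3.

P1 = 0xAB, P2 = 0x18, P3 = 0x5F, P4 = 0x47, P5 = 0x48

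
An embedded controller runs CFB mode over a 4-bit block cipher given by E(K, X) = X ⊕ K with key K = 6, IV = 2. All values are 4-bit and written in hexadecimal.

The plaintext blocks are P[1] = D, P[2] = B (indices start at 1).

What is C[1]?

C[1] = 9

CFB encryption: C_i = P_i ⊕ E(K, C_{i−1}), with C_{0} = IV.
C[1]: E(K, 2) = 4; D ⊕ 4 = 9.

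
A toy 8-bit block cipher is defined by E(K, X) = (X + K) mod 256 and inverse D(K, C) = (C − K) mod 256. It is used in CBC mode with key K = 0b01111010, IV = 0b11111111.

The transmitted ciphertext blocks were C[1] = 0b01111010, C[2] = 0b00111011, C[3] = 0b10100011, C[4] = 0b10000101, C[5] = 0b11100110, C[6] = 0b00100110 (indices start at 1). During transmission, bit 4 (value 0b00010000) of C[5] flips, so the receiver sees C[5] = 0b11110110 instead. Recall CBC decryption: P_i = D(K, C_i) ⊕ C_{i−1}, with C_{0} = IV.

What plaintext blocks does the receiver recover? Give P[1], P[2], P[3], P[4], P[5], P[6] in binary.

Only C[5] changed, to 0b11110110. In CBC, a change in C_i garbles P_i and flips the same bit in P_{i+1}. Decrypting the received ciphertext:
P[1]: D(K, 0b01111010) = 0b00000000; 0b00000000 ⊕ 0b11111111 = 0b11111111.
P[2]: D(K, 0b00111011) = 0b11000001; 0b11000001 ⊕ 0b01111010 = 0b10111011.
P[3]: D(K, 0b10100011) = 0b00101001; 0b00101001 ⊕ 0b00111011 = 0b00010010.
P[4]: D(K, 0b10000101) = 0b00001011; 0b00001011 ⊕ 0b10100011 = 0b10101000.
P[5]: D(K, 0b11110110) = 0b01111100; 0b01111100 ⊕ 0b10000101 = 0b11111001.
P[6]: D(K, 0b00100110) = 0b10101100; 0b10101100 ⊕ 0b11110110 = 0b01011010.
Blocks that differ from the original plaintext: P[5], P[6].

P[1] = 0b11111111, P[2] = 0b10111011, P[3] = 0b00010010, P[4] = 0b10101000, P[5] = 0b11111001, P[6] = 0b01011010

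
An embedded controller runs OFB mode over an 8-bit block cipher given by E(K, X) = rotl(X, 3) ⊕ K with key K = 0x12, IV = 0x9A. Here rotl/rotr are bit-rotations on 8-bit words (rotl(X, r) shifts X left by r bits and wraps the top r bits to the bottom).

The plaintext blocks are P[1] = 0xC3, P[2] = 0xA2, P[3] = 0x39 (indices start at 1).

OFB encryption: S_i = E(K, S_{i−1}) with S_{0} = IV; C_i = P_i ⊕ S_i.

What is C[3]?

C[1]: S = E(K, 0x9A) = 0xC6; 0xC3 ⊕ 0xC6 = 0x05.
C[2]: S = E(K, 0xC6) = 0x24; 0xA2 ⊕ 0x24 = 0x86.
C[3]: S = E(K, 0x24) = 0x33; 0x39 ⊕ 0x33 = 0x0A.

C[3] = 0x0A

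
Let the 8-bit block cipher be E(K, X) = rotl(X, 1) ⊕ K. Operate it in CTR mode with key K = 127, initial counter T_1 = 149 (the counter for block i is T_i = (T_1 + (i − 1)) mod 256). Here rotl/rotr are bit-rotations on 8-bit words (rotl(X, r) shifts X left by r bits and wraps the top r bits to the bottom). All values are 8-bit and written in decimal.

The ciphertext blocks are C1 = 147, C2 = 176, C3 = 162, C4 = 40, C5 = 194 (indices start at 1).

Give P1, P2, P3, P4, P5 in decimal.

P1 = 199, P2 = 226, P3 = 242, P4 = 102, P5 = 142

CTR decryption: S_i = E(K, T_i) where T_i is the counter for block i; P_i = C_i ⊕ S_i.
P1: T = 149, S = E(K, T) = 84; 147 ⊕ 84 = 199.
P2: T = 150, S = E(K, T) = 82; 176 ⊕ 82 = 226.
P3: T = 151, S = E(K, T) = 80; 162 ⊕ 80 = 242.
P4: T = 152, S = E(K, T) = 78; 40 ⊕ 78 = 102.
P5: T = 153, S = E(K, T) = 76; 194 ⊕ 76 = 142.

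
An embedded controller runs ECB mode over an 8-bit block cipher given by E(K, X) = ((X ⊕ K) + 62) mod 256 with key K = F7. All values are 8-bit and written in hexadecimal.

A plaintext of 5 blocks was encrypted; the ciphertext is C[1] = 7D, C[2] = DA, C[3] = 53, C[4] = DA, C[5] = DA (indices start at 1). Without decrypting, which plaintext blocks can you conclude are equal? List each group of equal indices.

ECB encrypts each block independently with the same key, so equal ciphertext blocks imply equal plaintext blocks.
C[2] = C[4] = C[5] = DA, so P[2] = P[4] = P[5].

P[2] = P[4] = P[5]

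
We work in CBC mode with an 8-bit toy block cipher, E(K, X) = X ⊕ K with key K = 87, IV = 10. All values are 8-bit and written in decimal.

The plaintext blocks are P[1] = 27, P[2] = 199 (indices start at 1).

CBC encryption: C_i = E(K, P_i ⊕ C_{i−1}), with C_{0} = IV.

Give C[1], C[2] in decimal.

C[1] = 70, C[2] = 214

C[1]: P[1] ⊕ 10 = 17; E(K, 17) = 70.
C[2]: P[2] ⊕ 70 = 129; E(K, 129) = 214.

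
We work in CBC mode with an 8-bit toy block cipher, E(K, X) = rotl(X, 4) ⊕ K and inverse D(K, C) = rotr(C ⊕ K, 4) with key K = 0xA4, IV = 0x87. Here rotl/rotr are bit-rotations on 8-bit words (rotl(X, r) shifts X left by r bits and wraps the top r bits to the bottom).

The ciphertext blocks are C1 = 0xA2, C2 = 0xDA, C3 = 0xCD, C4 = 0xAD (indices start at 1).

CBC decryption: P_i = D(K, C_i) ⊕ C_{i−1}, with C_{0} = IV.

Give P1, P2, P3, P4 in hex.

P1: D(K, 0xA2) = 0x60; 0x60 ⊕ 0x87 = 0xE7.
P2: D(K, 0xDA) = 0xE7; 0xE7 ⊕ 0xA2 = 0x45.
P3: D(K, 0xCD) = 0x96; 0x96 ⊕ 0xDA = 0x4C.
P4: D(K, 0xAD) = 0x90; 0x90 ⊕ 0xCD = 0x5D.

P1 = 0xE7, P2 = 0x45, P3 = 0x4C, P4 = 0x5D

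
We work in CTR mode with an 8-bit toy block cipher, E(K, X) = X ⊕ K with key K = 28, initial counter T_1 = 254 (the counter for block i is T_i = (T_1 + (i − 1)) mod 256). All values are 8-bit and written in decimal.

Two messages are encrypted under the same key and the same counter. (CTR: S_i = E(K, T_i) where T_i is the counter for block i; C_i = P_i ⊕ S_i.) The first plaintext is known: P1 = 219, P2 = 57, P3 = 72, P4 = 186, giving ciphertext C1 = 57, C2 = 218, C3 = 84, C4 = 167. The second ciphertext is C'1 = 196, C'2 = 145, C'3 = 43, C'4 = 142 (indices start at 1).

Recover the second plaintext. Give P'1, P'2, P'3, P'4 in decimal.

P'1 = 38, P'2 = 114, P'3 = 55, P'4 = 147

In CTR with a reused counter, both messages share the same keystream S_i, so C_i ⊕ C'_i = P_i ⊕ P'_i and thus P'_i = P_i ⊕ C_i ⊕ C'_i.
P'1: 219 ⊕ 57 ⊕ 196 = 38.
P'2: 57 ⊕ 218 ⊕ 145 = 114.
P'3: 72 ⊕ 84 ⊕ 43 = 55.
P'4: 186 ⊕ 167 ⊕ 142 = 147.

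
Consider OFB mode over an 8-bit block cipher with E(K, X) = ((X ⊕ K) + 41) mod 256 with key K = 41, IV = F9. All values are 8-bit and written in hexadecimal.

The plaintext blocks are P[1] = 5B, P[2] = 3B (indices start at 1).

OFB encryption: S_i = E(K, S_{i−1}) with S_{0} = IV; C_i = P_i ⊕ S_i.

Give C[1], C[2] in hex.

C[1] = A2, C[2] = C2

C[1]: S = E(K, F9) = F9; 5B ⊕ F9 = A2.
C[2]: S = E(K, F9) = F9; 3B ⊕ F9 = C2.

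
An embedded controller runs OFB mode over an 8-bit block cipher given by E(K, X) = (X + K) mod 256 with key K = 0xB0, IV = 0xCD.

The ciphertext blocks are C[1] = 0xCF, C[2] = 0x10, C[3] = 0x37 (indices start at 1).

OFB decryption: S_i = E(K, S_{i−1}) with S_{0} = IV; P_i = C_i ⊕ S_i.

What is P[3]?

P[3] = 0xEA

P[1]: S = E(K, 0xCD) = 0x7D; 0xCF ⊕ 0x7D = 0xB2.
P[2]: S = E(K, 0x7D) = 0x2D; 0x10 ⊕ 0x2D = 0x3D.
P[3]: S = E(K, 0x2D) = 0xDD; 0x37 ⊕ 0xDD = 0xEA.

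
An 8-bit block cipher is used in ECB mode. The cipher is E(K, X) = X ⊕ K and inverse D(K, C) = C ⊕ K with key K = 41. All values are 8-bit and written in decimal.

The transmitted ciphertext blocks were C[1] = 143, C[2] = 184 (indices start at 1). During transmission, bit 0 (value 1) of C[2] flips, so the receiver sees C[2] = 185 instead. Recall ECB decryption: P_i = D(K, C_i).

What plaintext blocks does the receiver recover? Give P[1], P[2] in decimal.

Only C[2] changed, to 185. In ECB, a change in C_i affects only P_i. Decrypting the received ciphertext:
P[1]: D(K, 143) = 166.
P[2]: D(K, 185) = 144.
Blocks that differ from the original plaintext: P[2].

P[1] = 166, P[2] = 144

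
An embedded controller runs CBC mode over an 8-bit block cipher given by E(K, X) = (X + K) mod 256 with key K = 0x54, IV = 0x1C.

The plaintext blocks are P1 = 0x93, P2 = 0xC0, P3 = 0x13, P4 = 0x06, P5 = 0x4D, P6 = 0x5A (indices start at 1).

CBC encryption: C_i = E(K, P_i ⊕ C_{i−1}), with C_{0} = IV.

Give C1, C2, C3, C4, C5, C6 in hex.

C1: P1 ⊕ 0x1C = 0x8F; E(K, 0x8F) = 0xE3.
C2: P2 ⊕ 0xE3 = 0x23; E(K, 0x23) = 0x77.
C3: P3 ⊕ 0x77 = 0x64; E(K, 0x64) = 0xB8.
C4: P4 ⊕ 0xB8 = 0xBE; E(K, 0xBE) = 0x12.
C5: P5 ⊕ 0x12 = 0x5F; E(K, 0x5F) = 0xB3.
C6: P6 ⊕ 0xB3 = 0xE9; E(K, 0xE9) = 0x3D.

C1 = 0xE3, C2 = 0x77, C3 = 0xB8, C4 = 0x12, C5 = 0xB3, C6 = 0x3D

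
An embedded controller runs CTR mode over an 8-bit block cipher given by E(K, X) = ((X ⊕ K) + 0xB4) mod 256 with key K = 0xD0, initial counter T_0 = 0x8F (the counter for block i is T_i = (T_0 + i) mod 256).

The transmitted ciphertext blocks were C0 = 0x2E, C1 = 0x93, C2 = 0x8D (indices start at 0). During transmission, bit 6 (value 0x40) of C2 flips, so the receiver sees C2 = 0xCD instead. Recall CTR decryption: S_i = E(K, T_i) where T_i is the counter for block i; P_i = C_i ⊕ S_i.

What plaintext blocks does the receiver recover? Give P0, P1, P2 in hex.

Only C2 changed, to 0xCD. In CTR, a change in C_i flips the same bit in P_i only; the keystream is unaffected. Decrypting the received ciphertext:
P0: T = 0x8F, S = E(K, T) = 0x13; 0x2E ⊕ 0x13 = 0x3D.
P1: T = 0x90, S = E(K, T) = 0xF4; 0x93 ⊕ 0xF4 = 0x67.
P2: T = 0x91, S = E(K, T) = 0xF5; 0xCD ⊕ 0xF5 = 0x38.
Blocks that differ from the original plaintext: P2.

P0 = 0x3D, P1 = 0x67, P2 = 0x38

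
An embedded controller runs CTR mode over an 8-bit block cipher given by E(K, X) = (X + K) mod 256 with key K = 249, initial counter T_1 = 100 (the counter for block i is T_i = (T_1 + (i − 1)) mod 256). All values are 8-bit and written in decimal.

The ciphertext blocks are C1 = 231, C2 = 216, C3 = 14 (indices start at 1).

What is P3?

P3 = 81

CTR decryption: S_i = E(K, T_i) where T_i is the counter for block i; P_i = C_i ⊕ S_i.
P3: T = 102, S = E(K, T) = 95; 14 ⊕ 95 = 81.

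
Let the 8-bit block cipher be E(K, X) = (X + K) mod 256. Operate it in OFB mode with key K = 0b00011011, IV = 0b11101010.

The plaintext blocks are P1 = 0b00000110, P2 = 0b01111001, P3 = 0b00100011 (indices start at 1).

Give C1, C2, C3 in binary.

OFB encryption: S_i = E(K, S_{i−1}) with S_{0} = IV; C_i = P_i ⊕ S_i.
C1: S = E(K, 0b11101010) = 0b00000101; 0b00000110 ⊕ 0b00000101 = 0b00000011.
C2: S = E(K, 0b00000101) = 0b00100000; 0b01111001 ⊕ 0b00100000 = 0b01011001.
C3: S = E(K, 0b00100000) = 0b00111011; 0b00100011 ⊕ 0b00111011 = 0b00011000.

C1 = 0b00000011, C2 = 0b01011001, C3 = 0b00011000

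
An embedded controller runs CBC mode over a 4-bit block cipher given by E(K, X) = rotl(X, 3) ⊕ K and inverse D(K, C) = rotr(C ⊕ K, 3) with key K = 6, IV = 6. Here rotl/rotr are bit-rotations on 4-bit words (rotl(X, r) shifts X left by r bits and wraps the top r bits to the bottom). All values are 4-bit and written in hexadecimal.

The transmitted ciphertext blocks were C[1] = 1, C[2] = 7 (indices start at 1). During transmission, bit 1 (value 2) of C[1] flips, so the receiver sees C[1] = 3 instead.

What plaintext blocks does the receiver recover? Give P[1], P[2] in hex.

P[1] = C, P[2] = 1

CBC decryption: P_i = D(K, C_i) ⊕ C_{i−1}, with C_{0} = IV.
Only C[1] changed, to 3. In CBC, a change in C_i garbles P_i and flips the same bit in P_{i+1}. Decrypting the received ciphertext:
P[1]: D(K, 3) = A; A ⊕ 6 = C.
P[2]: D(K, 7) = 2; 2 ⊕ 3 = 1.
Blocks that differ from the original plaintext: P[1], P[2].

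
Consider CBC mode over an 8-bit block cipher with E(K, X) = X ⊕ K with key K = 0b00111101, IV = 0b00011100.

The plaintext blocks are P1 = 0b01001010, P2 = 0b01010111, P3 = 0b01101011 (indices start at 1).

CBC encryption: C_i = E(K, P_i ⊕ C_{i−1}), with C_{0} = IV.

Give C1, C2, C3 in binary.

C1 = 0b01101011, C2 = 0b00000001, C3 = 0b01010111

C1: P1 ⊕ 0b00011100 = 0b01010110; E(K, 0b01010110) = 0b01101011.
C2: P2 ⊕ 0b01101011 = 0b00111100; E(K, 0b00111100) = 0b00000001.
C3: P3 ⊕ 0b00000001 = 0b01101010; E(K, 0b01101010) = 0b01010111.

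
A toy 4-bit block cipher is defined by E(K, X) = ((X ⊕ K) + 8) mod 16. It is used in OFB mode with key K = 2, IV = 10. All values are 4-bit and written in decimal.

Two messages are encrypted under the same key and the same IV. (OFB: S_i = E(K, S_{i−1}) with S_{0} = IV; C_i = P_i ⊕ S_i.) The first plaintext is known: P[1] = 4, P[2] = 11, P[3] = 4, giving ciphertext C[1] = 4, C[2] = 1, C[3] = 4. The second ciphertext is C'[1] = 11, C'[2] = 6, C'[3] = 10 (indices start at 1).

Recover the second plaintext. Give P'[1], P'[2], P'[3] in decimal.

In OFB with a reused IV, both messages share the same keystream S_i, so C_i ⊕ C'_i = P_i ⊕ P'_i and thus P'_i = P_i ⊕ C_i ⊕ C'_i.
P'[1]: 4 ⊕ 4 ⊕ 11 = 11.
P'[2]: 11 ⊕ 1 ⊕ 6 = 12.
P'[3]: 4 ⊕ 4 ⊕ 10 = 10.

P'[1] = 11, P'[2] = 12, P'[3] = 10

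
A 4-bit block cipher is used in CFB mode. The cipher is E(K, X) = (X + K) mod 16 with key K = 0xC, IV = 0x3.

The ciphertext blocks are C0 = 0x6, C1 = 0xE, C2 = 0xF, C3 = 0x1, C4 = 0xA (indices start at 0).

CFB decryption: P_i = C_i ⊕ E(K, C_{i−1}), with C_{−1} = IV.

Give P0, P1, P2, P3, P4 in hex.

P0 = 0x9, P1 = 0xC, P2 = 0x5, P3 = 0xA, P4 = 0x7

P0: E(K, 0x3) = 0xF; 0x6 ⊕ 0xF = 0x9.
P1: E(K, 0x6) = 0x2; 0xE ⊕ 0x2 = 0xC.
P2: E(K, 0xE) = 0xA; 0xF ⊕ 0xA = 0x5.
P3: E(K, 0xF) = 0xB; 0x1 ⊕ 0xB = 0xA.
P4: E(K, 0x1) = 0xD; 0xA ⊕ 0xD = 0x7.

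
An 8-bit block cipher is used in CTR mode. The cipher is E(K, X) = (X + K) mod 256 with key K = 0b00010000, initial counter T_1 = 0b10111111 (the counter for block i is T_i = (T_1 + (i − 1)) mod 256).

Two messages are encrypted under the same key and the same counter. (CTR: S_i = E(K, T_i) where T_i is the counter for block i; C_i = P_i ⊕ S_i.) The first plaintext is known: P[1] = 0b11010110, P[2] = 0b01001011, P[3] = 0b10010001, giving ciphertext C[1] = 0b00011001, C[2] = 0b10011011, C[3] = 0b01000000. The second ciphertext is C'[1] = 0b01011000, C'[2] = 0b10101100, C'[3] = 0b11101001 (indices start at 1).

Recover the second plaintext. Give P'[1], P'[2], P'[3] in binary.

P'[1] = 0b10010111, P'[2] = 0b01111100, P'[3] = 0b00111000

In CTR with a reused counter, both messages share the same keystream S_i, so C_i ⊕ C'_i = P_i ⊕ P'_i and thus P'_i = P_i ⊕ C_i ⊕ C'_i.
P'[1]: 0b11010110 ⊕ 0b00011001 ⊕ 0b01011000 = 0b10010111.
P'[2]: 0b01001011 ⊕ 0b10011011 ⊕ 0b10101100 = 0b01111100.
P'[3]: 0b10010001 ⊕ 0b01000000 ⊕ 0b11101001 = 0b00111000.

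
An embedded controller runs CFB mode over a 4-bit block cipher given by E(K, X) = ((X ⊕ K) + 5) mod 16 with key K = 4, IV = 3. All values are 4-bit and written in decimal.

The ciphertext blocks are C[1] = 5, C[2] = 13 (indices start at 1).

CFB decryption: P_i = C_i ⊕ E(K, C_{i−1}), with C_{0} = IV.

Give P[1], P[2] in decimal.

P[1] = 9, P[2] = 11

P[1]: E(K, 3) = 12; 5 ⊕ 12 = 9.
P[2]: E(K, 5) = 6; 13 ⊕ 6 = 11.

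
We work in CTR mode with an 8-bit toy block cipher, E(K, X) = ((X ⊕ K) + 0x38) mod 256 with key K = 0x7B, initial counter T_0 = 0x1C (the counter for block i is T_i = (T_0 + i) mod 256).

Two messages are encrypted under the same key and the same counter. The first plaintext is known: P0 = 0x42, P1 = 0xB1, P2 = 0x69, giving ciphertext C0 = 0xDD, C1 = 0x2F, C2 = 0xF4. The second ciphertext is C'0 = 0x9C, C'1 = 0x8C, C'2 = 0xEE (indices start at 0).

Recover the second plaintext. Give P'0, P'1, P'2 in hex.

P'0 = 0x03, P'1 = 0x12, P'2 = 0x73

In CTR with a reused counter, both messages share the same keystream S_i, so C_i ⊕ C'_i = P_i ⊕ P'_i and thus P'_i = P_i ⊕ C_i ⊕ C'_i.
P'0: 0x42 ⊕ 0xDD ⊕ 0x9C = 0x03.
P'1: 0xB1 ⊕ 0x2F ⊕ 0x8C = 0x12.
P'2: 0x69 ⊕ 0xF4 ⊕ 0xEE = 0x73.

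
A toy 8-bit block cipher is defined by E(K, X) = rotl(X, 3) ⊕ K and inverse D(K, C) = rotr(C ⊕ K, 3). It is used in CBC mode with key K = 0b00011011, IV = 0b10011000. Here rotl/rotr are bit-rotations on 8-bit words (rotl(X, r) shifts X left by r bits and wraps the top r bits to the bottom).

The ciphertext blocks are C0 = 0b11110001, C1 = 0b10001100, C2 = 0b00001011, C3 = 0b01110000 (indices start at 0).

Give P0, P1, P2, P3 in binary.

P0 = 0b11000101, P1 = 0b00000011, P2 = 0b10001110, P3 = 0b01100110

CBC decryption: P_i = D(K, C_i) ⊕ C_{i−1}, with C_{−1} = IV.
P0: D(K, 0b11110001) = 0b01011101; 0b01011101 ⊕ 0b10011000 = 0b11000101.
P1: D(K, 0b10001100) = 0b11110010; 0b11110010 ⊕ 0b11110001 = 0b00000011.
P2: D(K, 0b00001011) = 0b00000010; 0b00000010 ⊕ 0b10001100 = 0b10001110.
P3: D(K, 0b01110000) = 0b01101101; 0b01101101 ⊕ 0b00001011 = 0b01100110.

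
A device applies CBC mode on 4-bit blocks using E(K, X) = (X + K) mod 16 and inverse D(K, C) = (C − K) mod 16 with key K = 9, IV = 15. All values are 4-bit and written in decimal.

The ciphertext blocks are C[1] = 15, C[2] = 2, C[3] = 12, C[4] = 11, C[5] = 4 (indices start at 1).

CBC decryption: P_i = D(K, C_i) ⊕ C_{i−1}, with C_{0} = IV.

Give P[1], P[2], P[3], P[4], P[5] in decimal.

P[1] = 9, P[2] = 6, P[3] = 1, P[4] = 14, P[5] = 0

P[1]: D(K, 15) = 6; 6 ⊕ 15 = 9.
P[2]: D(K, 2) = 9; 9 ⊕ 15 = 6.
P[3]: D(K, 12) = 3; 3 ⊕ 2 = 1.
P[4]: D(K, 11) = 2; 2 ⊕ 12 = 14.
P[5]: D(K, 4) = 11; 11 ⊕ 11 = 0.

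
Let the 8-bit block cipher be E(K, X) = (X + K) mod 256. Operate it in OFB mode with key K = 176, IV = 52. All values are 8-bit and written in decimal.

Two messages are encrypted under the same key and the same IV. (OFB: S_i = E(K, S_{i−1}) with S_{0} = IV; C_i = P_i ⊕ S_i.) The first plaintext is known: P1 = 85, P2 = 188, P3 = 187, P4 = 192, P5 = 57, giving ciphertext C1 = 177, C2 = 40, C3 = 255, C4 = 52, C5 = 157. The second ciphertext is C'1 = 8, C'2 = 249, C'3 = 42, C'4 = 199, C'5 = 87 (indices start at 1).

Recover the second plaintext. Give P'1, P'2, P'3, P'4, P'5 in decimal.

P'1 = 236, P'2 = 109, P'3 = 110, P'4 = 51, P'5 = 243

In OFB with a reused IV, both messages share the same keystream S_i, so C_i ⊕ C'_i = P_i ⊕ P'_i and thus P'_i = P_i ⊕ C_i ⊕ C'_i.
P'1: 85 ⊕ 177 ⊕ 8 = 236.
P'2: 188 ⊕ 40 ⊕ 249 = 109.
P'3: 187 ⊕ 255 ⊕ 42 = 110.
P'4: 192 ⊕ 52 ⊕ 199 = 51.
P'5: 57 ⊕ 157 ⊕ 87 = 243.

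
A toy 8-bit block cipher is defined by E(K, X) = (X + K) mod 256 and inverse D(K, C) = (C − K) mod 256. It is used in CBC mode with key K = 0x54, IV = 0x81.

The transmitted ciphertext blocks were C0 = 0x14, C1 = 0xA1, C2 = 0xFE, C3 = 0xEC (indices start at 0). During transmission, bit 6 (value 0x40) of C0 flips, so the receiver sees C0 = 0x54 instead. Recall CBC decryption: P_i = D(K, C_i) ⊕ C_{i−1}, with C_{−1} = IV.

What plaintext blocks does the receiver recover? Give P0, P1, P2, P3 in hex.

Only C0 changed, to 0x54. In CBC, a change in C_i garbles P_i and flips the same bit in P_{i+1}. Decrypting the received ciphertext:
P0: D(K, 0x54) = 0x00; 0x00 ⊕ 0x81 = 0x81.
P1: D(K, 0xA1) = 0x4D; 0x4D ⊕ 0x54 = 0x19.
P2: D(K, 0xFE) = 0xAA; 0xAA ⊕ 0xA1 = 0x0B.
P3: D(K, 0xEC) = 0x98; 0x98 ⊕ 0xFE = 0x66.
Blocks that differ from the original plaintext: P0, P1.

P0 = 0x81, P1 = 0x19, P2 = 0x0B, P3 = 0x66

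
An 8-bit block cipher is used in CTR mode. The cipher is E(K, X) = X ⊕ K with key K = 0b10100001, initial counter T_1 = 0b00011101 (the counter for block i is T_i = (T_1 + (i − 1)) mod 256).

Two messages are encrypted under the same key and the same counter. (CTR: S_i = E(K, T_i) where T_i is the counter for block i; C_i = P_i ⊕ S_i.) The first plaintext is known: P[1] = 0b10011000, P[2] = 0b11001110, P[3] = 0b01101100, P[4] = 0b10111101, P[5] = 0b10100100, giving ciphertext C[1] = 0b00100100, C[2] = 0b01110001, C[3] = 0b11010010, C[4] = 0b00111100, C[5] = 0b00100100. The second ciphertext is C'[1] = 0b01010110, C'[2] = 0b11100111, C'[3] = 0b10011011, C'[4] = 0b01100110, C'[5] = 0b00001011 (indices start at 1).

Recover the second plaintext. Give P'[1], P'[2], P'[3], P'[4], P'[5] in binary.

P'[1] = 0b11101010, P'[2] = 0b01011000, P'[3] = 0b00100101, P'[4] = 0b11100111, P'[5] = 0b10001011

In CTR with a reused counter, both messages share the same keystream S_i, so C_i ⊕ C'_i = P_i ⊕ P'_i and thus P'_i = P_i ⊕ C_i ⊕ C'_i.
P'[1]: 0b10011000 ⊕ 0b00100100 ⊕ 0b01010110 = 0b11101010.
P'[2]: 0b11001110 ⊕ 0b01110001 ⊕ 0b11100111 = 0b01011000.
P'[3]: 0b01101100 ⊕ 0b11010010 ⊕ 0b10011011 = 0b00100101.
P'[4]: 0b10111101 ⊕ 0b00111100 ⊕ 0b01100110 = 0b11100111.
P'[5]: 0b10100100 ⊕ 0b00100100 ⊕ 0b00001011 = 0b10001011.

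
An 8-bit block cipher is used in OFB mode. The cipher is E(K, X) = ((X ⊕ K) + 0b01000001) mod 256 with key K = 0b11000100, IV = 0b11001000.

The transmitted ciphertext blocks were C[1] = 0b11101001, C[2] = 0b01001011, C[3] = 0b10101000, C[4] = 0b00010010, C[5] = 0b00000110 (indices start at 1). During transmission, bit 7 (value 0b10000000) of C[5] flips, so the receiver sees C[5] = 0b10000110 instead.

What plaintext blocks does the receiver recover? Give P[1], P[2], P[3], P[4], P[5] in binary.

OFB decryption: S_i = E(K, S_{i−1}) with S_{0} = IV; P_i = C_i ⊕ S_i.
Only C[5] changed, to 0b10000110. In OFB, a change in C_i flips the same bit in P_i only; the keystream is unaffected. Decrypting the received ciphertext:
P[1]: S = E(K, 0b11001000) = 0b01001101; 0b11101001 ⊕ 0b01001101 = 0b10100100.
P[2]: S = E(K, 0b01001101) = 0b11001010; 0b01001011 ⊕ 0b11001010 = 0b10000001.
P[3]: S = E(K, 0b11001010) = 0b01001111; 0b10101000 ⊕ 0b01001111 = 0b11100111.
P[4]: S = E(K, 0b01001111) = 0b11001100; 0b00010010 ⊕ 0b11001100 = 0b11011110.
P[5]: S = E(K, 0b11001100) = 0b01001001; 0b10000110 ⊕ 0b01001001 = 0b11001111.
Blocks that differ from the original plaintext: P[5].

P[1] = 0b10100100, P[2] = 0b10000001, P[3] = 0b11100111, P[4] = 0b11011110, P[5] = 0b11001111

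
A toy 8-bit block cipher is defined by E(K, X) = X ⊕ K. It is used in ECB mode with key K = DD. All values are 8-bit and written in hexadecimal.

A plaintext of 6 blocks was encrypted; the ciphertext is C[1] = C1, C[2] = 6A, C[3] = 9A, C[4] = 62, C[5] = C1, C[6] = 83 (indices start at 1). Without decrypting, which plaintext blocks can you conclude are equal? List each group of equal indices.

ECB encrypts each block independently with the same key, so equal ciphertext blocks imply equal plaintext blocks.
C[1] = C[5] = C1, so P[1] = P[5].

P[1] = P[5]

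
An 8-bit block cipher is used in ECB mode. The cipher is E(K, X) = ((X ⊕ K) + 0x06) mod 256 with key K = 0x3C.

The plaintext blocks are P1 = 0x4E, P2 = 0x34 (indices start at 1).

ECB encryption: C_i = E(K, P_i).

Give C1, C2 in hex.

C1: E(K, 0x4E) = 0x78.
C2: E(K, 0x34) = 0x0E.

C1 = 0x78, C2 = 0x0E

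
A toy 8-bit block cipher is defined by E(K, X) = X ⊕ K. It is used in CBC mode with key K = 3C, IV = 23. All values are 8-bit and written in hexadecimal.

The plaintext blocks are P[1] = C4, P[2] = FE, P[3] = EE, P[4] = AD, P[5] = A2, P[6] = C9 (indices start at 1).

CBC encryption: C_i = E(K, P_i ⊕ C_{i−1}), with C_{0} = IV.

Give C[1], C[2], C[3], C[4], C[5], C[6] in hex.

C[1]: P[1] ⊕ 23 = E7; E(K, E7) = DB.
C[2]: P[2] ⊕ DB = 25; E(K, 25) = 19.
C[3]: P[3] ⊕ 19 = F7; E(K, F7) = CB.
C[4]: P[4] ⊕ CB = 66; E(K, 66) = 5A.
C[5]: P[5] ⊕ 5A = F8; E(K, F8) = C4.
C[6]: P[6] ⊕ C4 = 0D; E(K, 0D) = 31.

C[1] = DB, C[2] = 19, C[3] = CB, C[4] = 5A, C[5] = C4, C[6] = 31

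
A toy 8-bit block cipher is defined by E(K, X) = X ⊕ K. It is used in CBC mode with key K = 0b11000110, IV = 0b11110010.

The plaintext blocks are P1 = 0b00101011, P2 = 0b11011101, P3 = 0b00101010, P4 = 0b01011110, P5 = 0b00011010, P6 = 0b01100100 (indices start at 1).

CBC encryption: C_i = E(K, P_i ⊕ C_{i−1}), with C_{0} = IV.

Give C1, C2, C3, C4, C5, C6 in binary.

C1: P1 ⊕ 0b11110010 = 0b11011001; E(K, 0b11011001) = 0b00011111.
C2: P2 ⊕ 0b00011111 = 0b11000010; E(K, 0b11000010) = 0b00000100.
C3: P3 ⊕ 0b00000100 = 0b00101110; E(K, 0b00101110) = 0b11101000.
C4: P4 ⊕ 0b11101000 = 0b10110110; E(K, 0b10110110) = 0b01110000.
C5: P5 ⊕ 0b01110000 = 0b01101010; E(K, 0b01101010) = 0b10101100.
C6: P6 ⊕ 0b10101100 = 0b11001000; E(K, 0b11001000) = 0b00001110.

C1 = 0b00011111, C2 = 0b00000100, C3 = 0b11101000, C4 = 0b01110000, C5 = 0b10101100, C6 = 0b00001110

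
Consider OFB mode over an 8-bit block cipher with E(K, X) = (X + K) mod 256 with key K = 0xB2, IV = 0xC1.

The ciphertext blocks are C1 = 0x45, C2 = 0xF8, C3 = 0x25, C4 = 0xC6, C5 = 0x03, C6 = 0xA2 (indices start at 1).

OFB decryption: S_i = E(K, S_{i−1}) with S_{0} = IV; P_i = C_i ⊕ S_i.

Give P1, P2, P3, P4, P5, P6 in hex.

P1: S = E(K, 0xC1) = 0x73; 0x45 ⊕ 0x73 = 0x36.
P2: S = E(K, 0x73) = 0x25; 0xF8 ⊕ 0x25 = 0xDD.
P3: S = E(K, 0x25) = 0xD7; 0x25 ⊕ 0xD7 = 0xF2.
P4: S = E(K, 0xD7) = 0x89; 0xC6 ⊕ 0x89 = 0x4F.
P5: S = E(K, 0x89) = 0x3B; 0x03 ⊕ 0x3B = 0x38.
P6: S = E(K, 0x3B) = 0xED; 0xA2 ⊕ 0xED = 0x4F.

P1 = 0x36, P2 = 0xDD, P3 = 0xF2, P4 = 0x4F, P5 = 0x38, P6 = 0x4F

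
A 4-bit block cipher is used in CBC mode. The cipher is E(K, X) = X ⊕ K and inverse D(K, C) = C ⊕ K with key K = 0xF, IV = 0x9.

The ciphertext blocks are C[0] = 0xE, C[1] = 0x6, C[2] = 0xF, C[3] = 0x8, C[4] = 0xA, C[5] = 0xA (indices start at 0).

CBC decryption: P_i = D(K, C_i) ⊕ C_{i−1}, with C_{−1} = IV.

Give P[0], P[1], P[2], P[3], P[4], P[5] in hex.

P[0]: D(K, 0xE) = 0x1; 0x1 ⊕ 0x9 = 0x8.
P[1]: D(K, 0x6) = 0x9; 0x9 ⊕ 0xE = 0x7.
P[2]: D(K, 0xF) = 0x0; 0x0 ⊕ 0x6 = 0x6.
P[3]: D(K, 0x8) = 0x7; 0x7 ⊕ 0xF = 0x8.
P[4]: D(K, 0xA) = 0x5; 0x5 ⊕ 0x8 = 0xD.
P[5]: D(K, 0xA) = 0x5; 0x5 ⊕ 0xA = 0xF.

P[0] = 0x8, P[1] = 0x7, P[2] = 0x6, P[3] = 0x8, P[4] = 0xD, P[5] = 0xF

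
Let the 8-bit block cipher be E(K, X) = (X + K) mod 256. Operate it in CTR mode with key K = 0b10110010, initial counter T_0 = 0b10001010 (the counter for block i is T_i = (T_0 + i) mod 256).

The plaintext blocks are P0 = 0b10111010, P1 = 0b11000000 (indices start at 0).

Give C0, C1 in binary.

C0 = 0b10000110, C1 = 0b11111101

CTR encryption: S_i = E(K, T_i) where T_i is the counter for block i; C_i = P_i ⊕ S_i.
C0: T = 0b10001010, S = E(K, T) = 0b00111100; 0b10111010 ⊕ 0b00111100 = 0b10000110.
C1: T = 0b10001011, S = E(K, T) = 0b00111101; 0b11000000 ⊕ 0b00111101 = 0b11111101.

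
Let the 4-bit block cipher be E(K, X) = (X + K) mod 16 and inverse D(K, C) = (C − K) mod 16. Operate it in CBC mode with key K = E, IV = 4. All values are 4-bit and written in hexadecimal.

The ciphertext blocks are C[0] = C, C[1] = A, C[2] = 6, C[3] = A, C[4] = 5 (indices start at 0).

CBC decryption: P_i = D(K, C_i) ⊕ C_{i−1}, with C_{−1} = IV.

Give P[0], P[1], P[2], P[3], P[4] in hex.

P[0] = A, P[1] = 0, P[2] = 2, P[3] = A, P[4] = D

P[0]: D(K, C) = E; E ⊕ 4 = A.
P[1]: D(K, A) = C; C ⊕ C = 0.
P[2]: D(K, 6) = 8; 8 ⊕ A = 2.
P[3]: D(K, A) = C; C ⊕ 6 = A.
P[4]: D(K, 5) = 7; 7 ⊕ A = D.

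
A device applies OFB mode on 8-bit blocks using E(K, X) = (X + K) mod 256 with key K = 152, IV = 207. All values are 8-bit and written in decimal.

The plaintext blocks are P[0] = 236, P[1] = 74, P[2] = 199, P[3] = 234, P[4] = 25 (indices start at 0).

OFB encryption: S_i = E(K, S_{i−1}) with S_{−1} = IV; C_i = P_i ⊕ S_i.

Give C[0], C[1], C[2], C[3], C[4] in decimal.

C[0] = 139, C[1] = 181, C[2] = 80, C[3] = 197, C[4] = 222

C[0]: S = E(K, 207) = 103; 236 ⊕ 103 = 139.
C[1]: S = E(K, 103) = 255; 74 ⊕ 255 = 181.
C[2]: S = E(K, 255) = 151; 199 ⊕ 151 = 80.
C[3]: S = E(K, 151) = 47; 234 ⊕ 47 = 197.
C[4]: S = E(K, 47) = 199; 25 ⊕ 199 = 222.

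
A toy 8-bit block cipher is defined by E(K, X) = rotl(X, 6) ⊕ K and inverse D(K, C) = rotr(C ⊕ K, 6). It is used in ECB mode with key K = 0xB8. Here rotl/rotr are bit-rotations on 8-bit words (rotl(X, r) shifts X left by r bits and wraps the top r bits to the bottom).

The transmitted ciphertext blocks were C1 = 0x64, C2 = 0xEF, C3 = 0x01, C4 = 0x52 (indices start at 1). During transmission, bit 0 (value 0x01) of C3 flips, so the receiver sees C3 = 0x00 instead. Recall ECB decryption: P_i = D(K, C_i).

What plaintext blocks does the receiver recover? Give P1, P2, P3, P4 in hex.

Only C3 changed, to 0x00. In ECB, a change in C_i affects only P_i. Decrypting the received ciphertext:
P1: D(K, 0x64) = 0x73.
P2: D(K, 0xEF) = 0x5D.
P3: D(K, 0x00) = 0xE2.
P4: D(K, 0x52) = 0xAB.
Blocks that differ from the original plaintext: P3.

P1 = 0x73, P2 = 0x5D, P3 = 0xE2, P4 = 0xAB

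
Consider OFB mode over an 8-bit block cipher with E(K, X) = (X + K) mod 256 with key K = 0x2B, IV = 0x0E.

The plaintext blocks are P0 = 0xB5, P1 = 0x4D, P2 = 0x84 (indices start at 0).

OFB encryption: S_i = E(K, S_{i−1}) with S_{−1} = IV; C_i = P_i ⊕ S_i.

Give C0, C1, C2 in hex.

C0 = 0x8C, C1 = 0x29, C2 = 0x0B

C0: S = E(K, 0x0E) = 0x39; 0xB5 ⊕ 0x39 = 0x8C.
C1: S = E(K, 0x39) = 0x64; 0x4D ⊕ 0x64 = 0x29.
C2: S = E(K, 0x64) = 0x8F; 0x84 ⊕ 0x8F = 0x0B.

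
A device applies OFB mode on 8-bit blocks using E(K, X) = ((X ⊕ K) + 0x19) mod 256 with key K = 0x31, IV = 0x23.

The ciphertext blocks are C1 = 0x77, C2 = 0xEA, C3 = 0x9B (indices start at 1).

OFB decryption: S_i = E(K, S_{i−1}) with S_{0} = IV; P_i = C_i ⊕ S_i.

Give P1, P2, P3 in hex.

P1 = 0x5C, P2 = 0xD9, P3 = 0x80

P1: S = E(K, 0x23) = 0x2B; 0x77 ⊕ 0x2B = 0x5C.
P2: S = E(K, 0x2B) = 0x33; 0xEA ⊕ 0x33 = 0xD9.
P3: S = E(K, 0x33) = 0x1B; 0x9B ⊕ 0x1B = 0x80.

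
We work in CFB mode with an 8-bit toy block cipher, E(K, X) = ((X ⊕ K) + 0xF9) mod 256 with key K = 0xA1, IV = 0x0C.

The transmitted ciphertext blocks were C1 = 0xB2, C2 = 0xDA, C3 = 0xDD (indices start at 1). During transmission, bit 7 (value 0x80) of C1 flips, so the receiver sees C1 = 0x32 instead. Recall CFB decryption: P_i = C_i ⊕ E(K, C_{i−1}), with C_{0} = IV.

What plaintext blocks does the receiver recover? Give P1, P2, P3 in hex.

Only C1 changed, to 0x32. In CFB, a change in C_i flips the same bit in P_i and garbles P_{i+1}. Decrypting the received ciphertext:
P1: E(K, 0x0C) = 0xA6; 0x32 ⊕ 0xA6 = 0x94.
P2: E(K, 0x32) = 0x8C; 0xDA ⊕ 0x8C = 0x56.
P3: E(K, 0xDA) = 0x74; 0xDD ⊕ 0x74 = 0xA9.
Blocks that differ from the original plaintext: P1, P2.

P1 = 0x94, P2 = 0x56, P3 = 0xA9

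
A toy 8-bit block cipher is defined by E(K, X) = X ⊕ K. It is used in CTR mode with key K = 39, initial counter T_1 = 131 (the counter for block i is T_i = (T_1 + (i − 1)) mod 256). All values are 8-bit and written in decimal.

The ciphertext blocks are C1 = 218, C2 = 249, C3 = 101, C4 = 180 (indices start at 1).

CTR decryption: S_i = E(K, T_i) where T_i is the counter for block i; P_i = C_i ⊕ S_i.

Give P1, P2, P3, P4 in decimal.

P1: T = 131, S = E(K, T) = 164; 218 ⊕ 164 = 126.
P2: T = 132, S = E(K, T) = 163; 249 ⊕ 163 = 90.
P3: T = 133, S = E(K, T) = 162; 101 ⊕ 162 = 199.
P4: T = 134, S = E(K, T) = 161; 180 ⊕ 161 = 21.

P1 = 126, P2 = 90, P3 = 199, P4 = 21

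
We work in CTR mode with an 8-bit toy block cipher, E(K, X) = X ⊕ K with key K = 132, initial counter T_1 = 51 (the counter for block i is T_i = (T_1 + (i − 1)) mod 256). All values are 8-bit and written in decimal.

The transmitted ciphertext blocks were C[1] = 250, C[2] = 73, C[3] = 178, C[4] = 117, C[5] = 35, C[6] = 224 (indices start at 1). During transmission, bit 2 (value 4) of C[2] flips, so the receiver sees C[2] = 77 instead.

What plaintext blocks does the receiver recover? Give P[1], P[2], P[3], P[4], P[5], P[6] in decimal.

P[1] = 77, P[2] = 253, P[3] = 3, P[4] = 199, P[5] = 144, P[6] = 92

CTR decryption: S_i = E(K, T_i) where T_i is the counter for block i; P_i = C_i ⊕ S_i.
Only C[2] changed, to 77. In CTR, a change in C_i flips the same bit in P_i only; the keystream is unaffected. Decrypting the received ciphertext:
P[1]: T = 51, S = E(K, T) = 183; 250 ⊕ 183 = 77.
P[2]: T = 52, S = E(K, T) = 176; 77 ⊕ 176 = 253.
P[3]: T = 53, S = E(K, T) = 177; 178 ⊕ 177 = 3.
P[4]: T = 54, S = E(K, T) = 178; 117 ⊕ 178 = 199.
P[5]: T = 55, S = E(K, T) = 179; 35 ⊕ 179 = 144.
P[6]: T = 56, S = E(K, T) = 188; 224 ⊕ 188 = 92.
Blocks that differ from the original plaintext: P[2].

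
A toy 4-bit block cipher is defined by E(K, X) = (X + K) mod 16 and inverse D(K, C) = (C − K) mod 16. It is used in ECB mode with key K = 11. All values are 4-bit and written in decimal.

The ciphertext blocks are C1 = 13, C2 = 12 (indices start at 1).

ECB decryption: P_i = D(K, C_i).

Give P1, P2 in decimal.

P1: D(K, 13) = 2.
P2: D(K, 12) = 1.

P1 = 2, P2 = 1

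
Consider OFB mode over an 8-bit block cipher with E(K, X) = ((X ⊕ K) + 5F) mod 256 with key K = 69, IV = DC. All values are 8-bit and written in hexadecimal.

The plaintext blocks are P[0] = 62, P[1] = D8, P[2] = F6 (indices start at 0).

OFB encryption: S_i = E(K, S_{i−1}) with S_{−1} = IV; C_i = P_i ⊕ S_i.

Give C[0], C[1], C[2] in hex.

C[0] = 76, C[1] = 04, C[2] = E2

C[0]: S = E(K, DC) = 14; 62 ⊕ 14 = 76.
C[1]: S = E(K, 14) = DC; D8 ⊕ DC = 04.
C[2]: S = E(K, DC) = 14; F6 ⊕ 14 = E2.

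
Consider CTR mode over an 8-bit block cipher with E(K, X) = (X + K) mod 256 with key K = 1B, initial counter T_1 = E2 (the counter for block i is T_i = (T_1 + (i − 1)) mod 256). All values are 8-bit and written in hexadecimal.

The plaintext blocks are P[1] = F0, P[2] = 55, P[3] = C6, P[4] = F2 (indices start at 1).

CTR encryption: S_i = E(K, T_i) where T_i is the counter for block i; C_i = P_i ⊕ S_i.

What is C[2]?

C[1]: T = E2, S = E(K, T) = FD; F0 ⊕ FD = 0D.
C[2]: T = E3, S = E(K, T) = FE; 55 ⊕ FE = AB.

C[2] = AB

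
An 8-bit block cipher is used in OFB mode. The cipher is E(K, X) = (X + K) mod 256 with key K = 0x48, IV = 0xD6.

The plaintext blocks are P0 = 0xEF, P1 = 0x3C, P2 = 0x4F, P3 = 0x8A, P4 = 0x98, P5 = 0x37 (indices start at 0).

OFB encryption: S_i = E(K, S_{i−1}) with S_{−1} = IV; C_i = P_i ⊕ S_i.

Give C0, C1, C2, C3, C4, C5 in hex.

C0 = 0xF1, C1 = 0x5A, C2 = 0xE1, C3 = 0x7C, C4 = 0xA6, C5 = 0xB1

C0: S = E(K, 0xD6) = 0x1E; 0xEF ⊕ 0x1E = 0xF1.
C1: S = E(K, 0x1E) = 0x66; 0x3C ⊕ 0x66 = 0x5A.
C2: S = E(K, 0x66) = 0xAE; 0x4F ⊕ 0xAE = 0xE1.
C3: S = E(K, 0xAE) = 0xF6; 0x8A ⊕ 0xF6 = 0x7C.
C4: S = E(K, 0xF6) = 0x3E; 0x98 ⊕ 0x3E = 0xA6.
C5: S = E(K, 0x3E) = 0x86; 0x37 ⊕ 0x86 = 0xB1.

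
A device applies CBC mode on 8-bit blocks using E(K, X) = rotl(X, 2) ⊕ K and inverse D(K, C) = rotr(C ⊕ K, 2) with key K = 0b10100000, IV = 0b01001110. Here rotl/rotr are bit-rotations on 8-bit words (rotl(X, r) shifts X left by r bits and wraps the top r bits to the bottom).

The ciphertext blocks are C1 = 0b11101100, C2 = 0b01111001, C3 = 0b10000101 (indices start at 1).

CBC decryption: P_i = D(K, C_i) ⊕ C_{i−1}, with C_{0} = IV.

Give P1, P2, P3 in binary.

P1: D(K, 0b11101100) = 0b00010011; 0b00010011 ⊕ 0b01001110 = 0b01011101.
P2: D(K, 0b01111001) = 0b01110110; 0b01110110 ⊕ 0b11101100 = 0b10011010.
P3: D(K, 0b10000101) = 0b01001001; 0b01001001 ⊕ 0b01111001 = 0b00110000.

P1 = 0b01011101, P2 = 0b10011010, P3 = 0b00110000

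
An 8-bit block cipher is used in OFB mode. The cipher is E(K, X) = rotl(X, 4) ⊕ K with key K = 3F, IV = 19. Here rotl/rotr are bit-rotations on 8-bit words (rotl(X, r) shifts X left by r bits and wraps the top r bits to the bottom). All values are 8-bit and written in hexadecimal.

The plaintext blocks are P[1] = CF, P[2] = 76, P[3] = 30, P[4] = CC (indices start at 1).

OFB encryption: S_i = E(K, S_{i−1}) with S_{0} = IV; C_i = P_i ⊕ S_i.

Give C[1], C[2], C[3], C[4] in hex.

C[1]: S = E(K, 19) = AE; CF ⊕ AE = 61.
C[2]: S = E(K, AE) = D5; 76 ⊕ D5 = A3.
C[3]: S = E(K, D5) = 62; 30 ⊕ 62 = 52.
C[4]: S = E(K, 62) = 19; CC ⊕ 19 = D5.

C[1] = 61, C[2] = A3, C[3] = 52, C[4] = D5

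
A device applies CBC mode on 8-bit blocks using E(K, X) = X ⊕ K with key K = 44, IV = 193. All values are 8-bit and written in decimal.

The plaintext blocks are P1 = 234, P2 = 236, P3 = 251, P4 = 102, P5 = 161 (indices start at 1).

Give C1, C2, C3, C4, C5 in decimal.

CBC encryption: C_i = E(K, P_i ⊕ C_{i−1}), with C_{0} = IV.
C1: P1 ⊕ 193 = 43; E(K, 43) = 7.
C2: P2 ⊕ 7 = 235; E(K, 235) = 199.
C3: P3 ⊕ 199 = 60; E(K, 60) = 16.
C4: P4 ⊕ 16 = 118; E(K, 118) = 90.
C5: P5 ⊕ 90 = 251; E(K, 251) = 215.

C1 = 7, C2 = 199, C3 = 16, C4 = 90, C5 = 215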